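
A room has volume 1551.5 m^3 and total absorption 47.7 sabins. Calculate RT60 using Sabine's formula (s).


Given values:
  V = 1551.5 m^3
  A = 47.7 sabins
Formula: RT60 = 0.161 * V / A
Numerator: 0.161 * 1551.5 = 249.7915
RT60 = 249.7915 / 47.7 = 5.237

5.237 s


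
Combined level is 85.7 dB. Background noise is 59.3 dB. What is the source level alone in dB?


Given values:
  L_total = 85.7 dB, L_bg = 59.3 dB
Formula: L_source = 10 * log10(10^(L_total/10) - 10^(L_bg/10))
Convert to linear:
  10^(85.7/10) = 371535229.0972
  10^(59.3/10) = 851138.0382
Difference: 371535229.0972 - 851138.0382 = 370684091.059
L_source = 10 * log10(370684091.059) = 85.69

85.69 dB


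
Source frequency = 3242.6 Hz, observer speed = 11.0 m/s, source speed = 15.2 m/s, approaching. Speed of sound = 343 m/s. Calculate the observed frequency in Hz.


Given values:
  f_s = 3242.6 Hz, v_o = 11.0 m/s, v_s = 15.2 m/s
  Direction: approaching
Formula: f_o = f_s * (c + v_o) / (c - v_s)
Numerator: c + v_o = 343 + 11.0 = 354.0
Denominator: c - v_s = 343 - 15.2 = 327.8
f_o = 3242.6 * 354.0 / 327.8 = 3501.77

3501.77 Hz


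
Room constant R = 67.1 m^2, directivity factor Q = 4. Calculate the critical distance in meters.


Given values:
  R = 67.1 m^2, Q = 4
Formula: d_c = 0.141 * sqrt(Q * R)
Compute Q * R = 4 * 67.1 = 268.4
Compute sqrt(268.4) = 16.3829
d_c = 0.141 * 16.3829 = 2.31

2.31 m


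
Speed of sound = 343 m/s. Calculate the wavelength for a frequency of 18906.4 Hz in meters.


Given values:
  c = 343 m/s, f = 18906.4 Hz
Formula: lambda = c / f
lambda = 343 / 18906.4
lambda = 0.0181

0.0181 m


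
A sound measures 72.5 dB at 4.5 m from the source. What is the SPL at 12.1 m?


Given values:
  SPL1 = 72.5 dB, r1 = 4.5 m, r2 = 12.1 m
Formula: SPL2 = SPL1 - 20 * log10(r2 / r1)
Compute ratio: r2 / r1 = 12.1 / 4.5 = 2.6889
Compute log10: log10(2.6889) = 0.429575
Compute drop: 20 * 0.429575 = 8.5915
SPL2 = 72.5 - 8.5915 = 63.91

63.91 dB


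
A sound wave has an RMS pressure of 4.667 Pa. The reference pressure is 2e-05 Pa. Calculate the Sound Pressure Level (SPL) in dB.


Given values:
  p = 4.667 Pa
  p_ref = 2e-05 Pa
Formula: SPL = 20 * log10(p / p_ref)
Compute ratio: p / p_ref = 4.667 / 2e-05 = 233350
Compute log10: log10(233350) = 5.368008
Multiply: SPL = 20 * 5.368008 = 107.36

107.36 dB


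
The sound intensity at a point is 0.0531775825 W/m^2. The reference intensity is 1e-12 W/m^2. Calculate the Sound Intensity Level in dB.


Given values:
  I = 0.0531775825 W/m^2
  I_ref = 1e-12 W/m^2
Formula: SIL = 10 * log10(I / I_ref)
Compute ratio: I / I_ref = 53177582500
Compute log10: log10(53177582500) = 10.725729
Multiply: SIL = 10 * 10.725729 = 107.26

107.26 dB


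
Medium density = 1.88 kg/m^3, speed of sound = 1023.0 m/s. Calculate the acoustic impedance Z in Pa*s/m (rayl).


Given values:
  rho = 1.88 kg/m^3
  c = 1023.0 m/s
Formula: Z = rho * c
Z = 1.88 * 1023.0
Z = 1923.24

1923.24 rayl


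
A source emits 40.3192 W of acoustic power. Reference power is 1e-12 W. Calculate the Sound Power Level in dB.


Given values:
  W = 40.3192 W
  W_ref = 1e-12 W
Formula: SWL = 10 * log10(W / W_ref)
Compute ratio: W / W_ref = 40319200000000
Compute log10: log10(40319200000000) = 13.605512
Multiply: SWL = 10 * 13.605512 = 136.06

136.06 dB


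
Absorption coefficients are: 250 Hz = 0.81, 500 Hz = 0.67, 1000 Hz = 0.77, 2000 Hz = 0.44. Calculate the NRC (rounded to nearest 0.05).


Given values:
  a_250 = 0.81, a_500 = 0.67
  a_1000 = 0.77, a_2000 = 0.44
Formula: NRC = (a250 + a500 + a1000 + a2000) / 4
Sum = 0.81 + 0.67 + 0.77 + 0.44 = 2.69
NRC = 2.69 / 4 = 0.6725
Rounded to nearest 0.05: 0.65

0.65


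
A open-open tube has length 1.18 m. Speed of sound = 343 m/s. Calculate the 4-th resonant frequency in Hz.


Given values:
  Tube type: open-open, L = 1.18 m, c = 343 m/s, n = 4
Formula: f_n = n * c / (2 * L)
Compute 2 * L = 2 * 1.18 = 2.36
f = 4 * 343 / 2.36
f = 581.36

581.36 Hz


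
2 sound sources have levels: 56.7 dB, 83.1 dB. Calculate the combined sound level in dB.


Formula: L_total = 10 * log10( sum(10^(Li/10)) )
  Source 1: 10^(56.7/10) = 467735.1413
  Source 2: 10^(83.1/10) = 204173794.467
Sum of linear values = 204641529.6083
L_total = 10 * log10(204641529.6083) = 83.11

83.11 dB


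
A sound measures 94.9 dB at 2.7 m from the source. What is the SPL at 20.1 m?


Given values:
  SPL1 = 94.9 dB, r1 = 2.7 m, r2 = 20.1 m
Formula: SPL2 = SPL1 - 20 * log10(r2 / r1)
Compute ratio: r2 / r1 = 20.1 / 2.7 = 7.4444
Compute log10: log10(7.4444) = 0.87183
Compute drop: 20 * 0.87183 = 17.4366
SPL2 = 94.9 - 17.4366 = 77.46

77.46 dB


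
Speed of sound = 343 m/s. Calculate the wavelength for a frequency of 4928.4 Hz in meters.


Given values:
  c = 343 m/s, f = 4928.4 Hz
Formula: lambda = c / f
lambda = 343 / 4928.4
lambda = 0.0696

0.0696 m


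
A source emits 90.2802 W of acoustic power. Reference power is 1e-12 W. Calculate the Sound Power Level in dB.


Given values:
  W = 90.2802 W
  W_ref = 1e-12 W
Formula: SWL = 10 * log10(W / W_ref)
Compute ratio: W / W_ref = 90280200000000
Compute log10: log10(90280200000000) = 13.955593
Multiply: SWL = 10 * 13.955593 = 139.56

139.56 dB


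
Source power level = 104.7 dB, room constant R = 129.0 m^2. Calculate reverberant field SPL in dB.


Given values:
  Lw = 104.7 dB, R = 129.0 m^2
Formula: SPL = Lw + 10 * log10(4 / R)
Compute 4 / R = 4 / 129.0 = 0.031008
Compute 10 * log10(0.031008) = -15.0853
SPL = 104.7 + (-15.0853) = 89.61

89.61 dB


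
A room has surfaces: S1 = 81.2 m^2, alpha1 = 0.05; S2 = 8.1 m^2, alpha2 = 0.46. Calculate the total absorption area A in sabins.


Given surfaces:
  Surface 1: 81.2 * 0.05 = 4.06
  Surface 2: 8.1 * 0.46 = 3.726
Formula: A = sum(Si * alpha_i)
A = 4.06 + 3.726
A = 7.79

7.79 sabins


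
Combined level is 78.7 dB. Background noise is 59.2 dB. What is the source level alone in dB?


Given values:
  L_total = 78.7 dB, L_bg = 59.2 dB
Formula: L_source = 10 * log10(10^(L_total/10) - 10^(L_bg/10))
Convert to linear:
  10^(78.7/10) = 74131024.1301
  10^(59.2/10) = 831763.7711
Difference: 74131024.1301 - 831763.7711 = 73299260.359
L_source = 10 * log10(73299260.359) = 78.65

78.65 dB


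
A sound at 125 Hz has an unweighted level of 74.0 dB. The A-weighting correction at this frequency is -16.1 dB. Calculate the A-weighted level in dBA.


Given values:
  SPL = 74.0 dB
  A-weighting at 125 Hz = -16.1 dB
Formula: L_A = SPL + A_weight
L_A = 74.0 + (-16.1)
L_A = 57.9

57.9 dBA


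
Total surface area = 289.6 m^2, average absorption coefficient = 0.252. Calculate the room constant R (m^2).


Given values:
  S = 289.6 m^2, alpha = 0.252
Formula: R = S * alpha / (1 - alpha)
Numerator: 289.6 * 0.252 = 72.9792
Denominator: 1 - 0.252 = 0.748
R = 72.9792 / 0.748 = 97.57

97.57 m^2


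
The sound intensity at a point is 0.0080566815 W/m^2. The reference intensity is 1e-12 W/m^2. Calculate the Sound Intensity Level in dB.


Given values:
  I = 0.0080566815 W/m^2
  I_ref = 1e-12 W/m^2
Formula: SIL = 10 * log10(I / I_ref)
Compute ratio: I / I_ref = 8056681500
Compute log10: log10(8056681500) = 9.906156
Multiply: SIL = 10 * 9.906156 = 99.06

99.06 dB


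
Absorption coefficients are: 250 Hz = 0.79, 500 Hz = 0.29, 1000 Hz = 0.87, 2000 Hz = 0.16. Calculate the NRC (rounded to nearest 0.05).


Given values:
  a_250 = 0.79, a_500 = 0.29
  a_1000 = 0.87, a_2000 = 0.16
Formula: NRC = (a250 + a500 + a1000 + a2000) / 4
Sum = 0.79 + 0.29 + 0.87 + 0.16 = 2.11
NRC = 2.11 / 4 = 0.5275
Rounded to nearest 0.05: 0.55

0.55


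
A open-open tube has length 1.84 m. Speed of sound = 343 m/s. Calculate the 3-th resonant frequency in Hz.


Given values:
  Tube type: open-open, L = 1.84 m, c = 343 m/s, n = 3
Formula: f_n = n * c / (2 * L)
Compute 2 * L = 2 * 1.84 = 3.68
f = 3 * 343 / 3.68
f = 279.62

279.62 Hz


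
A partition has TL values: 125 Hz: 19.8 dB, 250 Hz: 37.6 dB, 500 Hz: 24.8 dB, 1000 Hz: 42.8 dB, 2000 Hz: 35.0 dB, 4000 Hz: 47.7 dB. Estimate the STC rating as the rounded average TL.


Given TL values at each frequency:
  125 Hz: 19.8 dB
  250 Hz: 37.6 dB
  500 Hz: 24.8 dB
  1000 Hz: 42.8 dB
  2000 Hz: 35.0 dB
  4000 Hz: 47.7 dB
Formula: STC ~ round(average of TL values)
Sum = 19.8 + 37.6 + 24.8 + 42.8 + 35.0 + 47.7 = 207.7
Average = 207.7 / 6 = 34.62
Rounded: 35

35


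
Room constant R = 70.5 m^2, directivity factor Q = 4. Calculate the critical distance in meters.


Given values:
  R = 70.5 m^2, Q = 4
Formula: d_c = 0.141 * sqrt(Q * R)
Compute Q * R = 4 * 70.5 = 282.0
Compute sqrt(282.0) = 16.7929
d_c = 0.141 * 16.7929 = 2.368

2.368 m


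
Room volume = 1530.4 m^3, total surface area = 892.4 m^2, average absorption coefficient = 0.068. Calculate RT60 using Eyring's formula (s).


Given values:
  V = 1530.4 m^3, S = 892.4 m^2, alpha = 0.068
Formula: RT60 = 0.161 * V / (-S * ln(1 - alpha))
Compute ln(1 - 0.068) = ln(0.932) = -0.070422
Denominator: -892.4 * -0.070422 = 62.8446
Numerator: 0.161 * 1530.4 = 246.3944
RT60 = 246.3944 / 62.8446 = 3.921

3.921 s


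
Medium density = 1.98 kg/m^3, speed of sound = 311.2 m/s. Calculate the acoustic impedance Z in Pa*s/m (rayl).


Given values:
  rho = 1.98 kg/m^3
  c = 311.2 m/s
Formula: Z = rho * c
Z = 1.98 * 311.2
Z = 616.18

616.18 rayl


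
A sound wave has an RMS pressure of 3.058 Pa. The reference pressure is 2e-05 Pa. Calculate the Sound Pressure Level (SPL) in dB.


Given values:
  p = 3.058 Pa
  p_ref = 2e-05 Pa
Formula: SPL = 20 * log10(p / p_ref)
Compute ratio: p / p_ref = 3.058 / 2e-05 = 152900
Compute log10: log10(152900) = 5.184407
Multiply: SPL = 20 * 5.184407 = 103.69

103.69 dB


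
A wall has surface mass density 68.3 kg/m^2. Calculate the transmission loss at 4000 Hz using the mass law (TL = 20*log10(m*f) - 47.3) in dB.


Given values:
  m = 68.3 kg/m^2, f = 4000 Hz
Formula: TL = 20 * log10(m * f) - 47.3
Compute m * f = 68.3 * 4000 = 273200.0
Compute log10(273200.0) = 5.436481
Compute 20 * 5.436481 = 108.7296
TL = 108.7296 - 47.3 = 61.43

61.43 dB


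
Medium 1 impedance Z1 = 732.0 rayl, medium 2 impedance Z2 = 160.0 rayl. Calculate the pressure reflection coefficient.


Given values:
  Z1 = 732.0 rayl, Z2 = 160.0 rayl
Formula: R = (Z2 - Z1) / (Z2 + Z1)
Numerator: Z2 - Z1 = 160.0 - 732.0 = -572.0
Denominator: Z2 + Z1 = 160.0 + 732.0 = 892.0
R = -572.0 / 892.0 = -0.6413

-0.6413


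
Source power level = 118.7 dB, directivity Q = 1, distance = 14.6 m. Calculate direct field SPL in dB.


Given values:
  Lw = 118.7 dB, Q = 1, r = 14.6 m
Formula: SPL = Lw + 10 * log10(Q / (4 * pi * r^2))
Compute 4 * pi * r^2 = 4 * pi * 14.6^2 = 2678.6476
Compute Q / denom = 1 / 2678.6476 = 0.00037332
Compute 10 * log10(0.00037332) = -34.2792
SPL = 118.7 + (-34.2792) = 84.42

84.42 dB


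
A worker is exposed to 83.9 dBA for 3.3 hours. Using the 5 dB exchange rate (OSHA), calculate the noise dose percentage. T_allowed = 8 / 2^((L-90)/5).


Given values:
  L = 83.9 dBA, T = 3.3 hours
Formula: T_allowed = 8 / 2^((L - 90) / 5)
Compute exponent: (83.9 - 90) / 5 = -1.22
Compute 2^(-1.22) = 0.429283
T_allowed = 8 / 0.429283 = 18.635725 hours
Dose = (T / T_allowed) * 100
Dose = (3.3 / 18.635725) * 100 = 17.71

17.71 %


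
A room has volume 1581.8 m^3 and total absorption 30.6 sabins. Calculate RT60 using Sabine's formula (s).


Given values:
  V = 1581.8 m^3
  A = 30.6 sabins
Formula: RT60 = 0.161 * V / A
Numerator: 0.161 * 1581.8 = 254.6698
RT60 = 254.6698 / 30.6 = 8.323

8.323 s


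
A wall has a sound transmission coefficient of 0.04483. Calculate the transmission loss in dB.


Given values:
  tau = 0.04483
Formula: TL = 10 * log10(1 / tau)
Compute 1 / tau = 1 / 0.04483 = 22.3065
Compute log10(22.3065) = 1.348431
TL = 10 * 1.348431 = 13.48

13.48 dB


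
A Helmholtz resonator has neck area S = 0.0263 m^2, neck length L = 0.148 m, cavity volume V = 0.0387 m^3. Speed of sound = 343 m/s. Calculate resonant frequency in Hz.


Given values:
  S = 0.0263 m^2, L = 0.148 m, V = 0.0387 m^3, c = 343 m/s
Formula: f = (c / (2*pi)) * sqrt(S / (V * L))
Compute V * L = 0.0387 * 0.148 = 0.0057276
Compute S / (V * L) = 0.0263 / 0.0057276 = 4.5918
Compute sqrt(4.5918) = 2.142849
Compute c / (2*pi) = 343 / 6.283185 = 54.590148
f = 54.590148 * 2.142849 = 116.98

116.98 Hz


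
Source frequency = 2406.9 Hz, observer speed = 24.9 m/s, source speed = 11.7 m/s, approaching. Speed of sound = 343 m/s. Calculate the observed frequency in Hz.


Given values:
  f_s = 2406.9 Hz, v_o = 24.9 m/s, v_s = 11.7 m/s
  Direction: approaching
Formula: f_o = f_s * (c + v_o) / (c - v_s)
Numerator: c + v_o = 343 + 24.9 = 367.9
Denominator: c - v_s = 343 - 11.7 = 331.3
f_o = 2406.9 * 367.9 / 331.3 = 2672.8

2672.8 Hz


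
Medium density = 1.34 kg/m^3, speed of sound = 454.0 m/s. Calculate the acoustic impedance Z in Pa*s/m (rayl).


Given values:
  rho = 1.34 kg/m^3
  c = 454.0 m/s
Formula: Z = rho * c
Z = 1.34 * 454.0
Z = 608.36

608.36 rayl


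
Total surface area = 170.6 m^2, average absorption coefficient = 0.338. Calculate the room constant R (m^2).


Given values:
  S = 170.6 m^2, alpha = 0.338
Formula: R = S * alpha / (1 - alpha)
Numerator: 170.6 * 0.338 = 57.6628
Denominator: 1 - 0.338 = 0.662
R = 57.6628 / 0.662 = 87.1

87.1 m^2


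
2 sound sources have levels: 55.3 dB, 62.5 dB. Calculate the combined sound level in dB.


Formula: L_total = 10 * log10( sum(10^(Li/10)) )
  Source 1: 10^(55.3/10) = 338844.1561
  Source 2: 10^(62.5/10) = 1778279.41
Sum of linear values = 2117123.5661
L_total = 10 * log10(2117123.5661) = 63.26

63.26 dB


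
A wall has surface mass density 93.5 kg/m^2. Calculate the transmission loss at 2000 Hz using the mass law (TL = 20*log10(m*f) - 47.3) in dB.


Given values:
  m = 93.5 kg/m^2, f = 2000 Hz
Formula: TL = 20 * log10(m * f) - 47.3
Compute m * f = 93.5 * 2000 = 187000.0
Compute log10(187000.0) = 5.271842
Compute 20 * 5.271842 = 105.4368
TL = 105.4368 - 47.3 = 58.14

58.14 dB


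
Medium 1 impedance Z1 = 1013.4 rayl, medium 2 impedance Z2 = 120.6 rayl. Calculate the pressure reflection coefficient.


Given values:
  Z1 = 1013.4 rayl, Z2 = 120.6 rayl
Formula: R = (Z2 - Z1) / (Z2 + Z1)
Numerator: Z2 - Z1 = 120.6 - 1013.4 = -892.8
Denominator: Z2 + Z1 = 120.6 + 1013.4 = 1134.0
R = -892.8 / 1134.0 = -0.7873

-0.7873


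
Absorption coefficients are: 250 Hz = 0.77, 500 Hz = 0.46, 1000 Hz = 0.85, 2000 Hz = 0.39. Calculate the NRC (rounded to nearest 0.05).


Given values:
  a_250 = 0.77, a_500 = 0.46
  a_1000 = 0.85, a_2000 = 0.39
Formula: NRC = (a250 + a500 + a1000 + a2000) / 4
Sum = 0.77 + 0.46 + 0.85 + 0.39 = 2.47
NRC = 2.47 / 4 = 0.6175
Rounded to nearest 0.05: 0.6

0.6


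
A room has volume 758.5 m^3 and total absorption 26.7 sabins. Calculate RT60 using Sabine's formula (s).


Given values:
  V = 758.5 m^3
  A = 26.7 sabins
Formula: RT60 = 0.161 * V / A
Numerator: 0.161 * 758.5 = 122.1185
RT60 = 122.1185 / 26.7 = 4.574

4.574 s


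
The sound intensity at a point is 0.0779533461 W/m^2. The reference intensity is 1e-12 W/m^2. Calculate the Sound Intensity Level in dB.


Given values:
  I = 0.0779533461 W/m^2
  I_ref = 1e-12 W/m^2
Formula: SIL = 10 * log10(I / I_ref)
Compute ratio: I / I_ref = 77953346100
Compute log10: log10(77953346100) = 10.891835
Multiply: SIL = 10 * 10.891835 = 108.92

108.92 dB


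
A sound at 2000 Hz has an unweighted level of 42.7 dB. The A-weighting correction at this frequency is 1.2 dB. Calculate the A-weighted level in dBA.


Given values:
  SPL = 42.7 dB
  A-weighting at 2000 Hz = 1.2 dB
Formula: L_A = SPL + A_weight
L_A = 42.7 + (1.2)
L_A = 43.9

43.9 dBA


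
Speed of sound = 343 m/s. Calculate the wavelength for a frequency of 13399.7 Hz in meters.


Given values:
  c = 343 m/s, f = 13399.7 Hz
Formula: lambda = c / f
lambda = 343 / 13399.7
lambda = 0.0256

0.0256 m


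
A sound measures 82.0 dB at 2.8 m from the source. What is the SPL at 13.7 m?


Given values:
  SPL1 = 82.0 dB, r1 = 2.8 m, r2 = 13.7 m
Formula: SPL2 = SPL1 - 20 * log10(r2 / r1)
Compute ratio: r2 / r1 = 13.7 / 2.8 = 4.8929
Compute log10: log10(4.8929) = 0.689566
Compute drop: 20 * 0.689566 = 13.7913
SPL2 = 82.0 - 13.7913 = 68.21

68.21 dB


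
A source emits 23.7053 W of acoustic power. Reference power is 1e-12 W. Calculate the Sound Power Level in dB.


Given values:
  W = 23.7053 W
  W_ref = 1e-12 W
Formula: SWL = 10 * log10(W / W_ref)
Compute ratio: W / W_ref = 23705300000000
Compute log10: log10(23705300000000) = 13.374845
Multiply: SWL = 10 * 13.374845 = 133.75

133.75 dB


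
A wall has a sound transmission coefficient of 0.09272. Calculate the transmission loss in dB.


Given values:
  tau = 0.09272
Formula: TL = 10 * log10(1 / tau)
Compute 1 / tau = 1 / 0.09272 = 10.7852
Compute log10(10.7852) = 1.032828
TL = 10 * 1.032828 = 10.33

10.33 dB


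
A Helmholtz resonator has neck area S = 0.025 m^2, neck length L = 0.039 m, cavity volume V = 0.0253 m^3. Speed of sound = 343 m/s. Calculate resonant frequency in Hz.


Given values:
  S = 0.025 m^2, L = 0.039 m, V = 0.0253 m^3, c = 343 m/s
Formula: f = (c / (2*pi)) * sqrt(S / (V * L))
Compute V * L = 0.0253 * 0.039 = 0.0009867
Compute S / (V * L) = 0.025 / 0.0009867 = 25.337
Compute sqrt(25.337) = 5.033587
Compute c / (2*pi) = 343 / 6.283185 = 54.590148
f = 54.590148 * 5.033587 = 274.78

274.78 Hz


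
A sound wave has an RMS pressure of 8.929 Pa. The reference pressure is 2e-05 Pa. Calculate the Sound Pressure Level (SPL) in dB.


Given values:
  p = 8.929 Pa
  p_ref = 2e-05 Pa
Formula: SPL = 20 * log10(p / p_ref)
Compute ratio: p / p_ref = 8.929 / 2e-05 = 446450
Compute log10: log10(446450) = 5.649773
Multiply: SPL = 20 * 5.649773 = 113.0

113.0 dB


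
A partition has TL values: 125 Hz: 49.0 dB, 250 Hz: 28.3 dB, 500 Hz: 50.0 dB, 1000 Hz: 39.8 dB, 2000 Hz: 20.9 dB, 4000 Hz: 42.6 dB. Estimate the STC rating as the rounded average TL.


Given TL values at each frequency:
  125 Hz: 49.0 dB
  250 Hz: 28.3 dB
  500 Hz: 50.0 dB
  1000 Hz: 39.8 dB
  2000 Hz: 20.9 dB
  4000 Hz: 42.6 dB
Formula: STC ~ round(average of TL values)
Sum = 49.0 + 28.3 + 50.0 + 39.8 + 20.9 + 42.6 = 230.6
Average = 230.6 / 6 = 38.43
Rounded: 38

38


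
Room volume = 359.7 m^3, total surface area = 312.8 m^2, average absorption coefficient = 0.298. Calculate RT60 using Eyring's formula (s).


Given values:
  V = 359.7 m^3, S = 312.8 m^2, alpha = 0.298
Formula: RT60 = 0.161 * V / (-S * ln(1 - alpha))
Compute ln(1 - 0.298) = ln(0.702) = -0.353822
Denominator: -312.8 * -0.353822 = 110.6755
Numerator: 0.161 * 359.7 = 57.9117
RT60 = 57.9117 / 110.6755 = 0.523

0.523 s


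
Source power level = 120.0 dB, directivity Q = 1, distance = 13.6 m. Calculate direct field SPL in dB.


Given values:
  Lw = 120.0 dB, Q = 1, r = 13.6 m
Formula: SPL = Lw + 10 * log10(Q / (4 * pi * r^2))
Compute 4 * pi * r^2 = 4 * pi * 13.6^2 = 2324.2759
Compute Q / denom = 1 / 2324.2759 = 0.00043024
Compute 10 * log10(0.00043024) = -33.6629
SPL = 120.0 + (-33.6629) = 86.34

86.34 dB


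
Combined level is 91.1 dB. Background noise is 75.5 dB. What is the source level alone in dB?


Given values:
  L_total = 91.1 dB, L_bg = 75.5 dB
Formula: L_source = 10 * log10(10^(L_total/10) - 10^(L_bg/10))
Convert to linear:
  10^(91.1/10) = 1288249551.6931
  10^(75.5/10) = 35481338.9234
Difference: 1288249551.6931 - 35481338.9234 = 1252768212.7697
L_source = 10 * log10(1252768212.7697) = 90.98

90.98 dB


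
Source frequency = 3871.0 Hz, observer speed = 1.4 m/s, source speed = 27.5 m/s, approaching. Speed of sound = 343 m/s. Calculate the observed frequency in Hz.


Given values:
  f_s = 3871.0 Hz, v_o = 1.4 m/s, v_s = 27.5 m/s
  Direction: approaching
Formula: f_o = f_s * (c + v_o) / (c - v_s)
Numerator: c + v_o = 343 + 1.4 = 344.4
Denominator: c - v_s = 343 - 27.5 = 315.5
f_o = 3871.0 * 344.4 / 315.5 = 4225.59

4225.59 Hz


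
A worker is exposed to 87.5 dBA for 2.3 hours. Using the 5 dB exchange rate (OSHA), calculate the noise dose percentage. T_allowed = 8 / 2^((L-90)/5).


Given values:
  L = 87.5 dBA, T = 2.3 hours
Formula: T_allowed = 8 / 2^((L - 90) / 5)
Compute exponent: (87.5 - 90) / 5 = -0.5
Compute 2^(-0.5) = 0.707107
T_allowed = 8 / 0.707107 = 11.313705 hours
Dose = (T / T_allowed) * 100
Dose = (2.3 / 11.313705) * 100 = 20.33

20.33 %


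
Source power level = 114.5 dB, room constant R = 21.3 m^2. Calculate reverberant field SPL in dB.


Given values:
  Lw = 114.5 dB, R = 21.3 m^2
Formula: SPL = Lw + 10 * log10(4 / R)
Compute 4 / R = 4 / 21.3 = 0.187793
Compute 10 * log10(0.187793) = -7.2632
SPL = 114.5 + (-7.2632) = 107.24

107.24 dB


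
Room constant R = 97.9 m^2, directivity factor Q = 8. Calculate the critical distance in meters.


Given values:
  R = 97.9 m^2, Q = 8
Formula: d_c = 0.141 * sqrt(Q * R)
Compute Q * R = 8 * 97.9 = 783.2
Compute sqrt(783.2) = 27.9857
d_c = 0.141 * 27.9857 = 3.946

3.946 m


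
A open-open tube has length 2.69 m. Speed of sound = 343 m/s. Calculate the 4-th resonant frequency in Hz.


Given values:
  Tube type: open-open, L = 2.69 m, c = 343 m/s, n = 4
Formula: f_n = n * c / (2 * L)
Compute 2 * L = 2 * 2.69 = 5.38
f = 4 * 343 / 5.38
f = 255.02

255.02 Hz


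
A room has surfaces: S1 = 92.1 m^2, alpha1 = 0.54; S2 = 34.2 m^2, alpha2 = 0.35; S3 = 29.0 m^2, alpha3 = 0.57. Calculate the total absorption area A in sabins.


Given surfaces:
  Surface 1: 92.1 * 0.54 = 49.734
  Surface 2: 34.2 * 0.35 = 11.97
  Surface 3: 29.0 * 0.57 = 16.53
Formula: A = sum(Si * alpha_i)
A = 49.734 + 11.97 + 16.53
A = 78.23

78.23 sabins


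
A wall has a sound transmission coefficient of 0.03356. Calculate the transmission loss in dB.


Given values:
  tau = 0.03356
Formula: TL = 10 * log10(1 / tau)
Compute 1 / tau = 1 / 0.03356 = 29.7974
Compute log10(29.7974) = 1.474178
TL = 10 * 1.474178 = 14.74

14.74 dB


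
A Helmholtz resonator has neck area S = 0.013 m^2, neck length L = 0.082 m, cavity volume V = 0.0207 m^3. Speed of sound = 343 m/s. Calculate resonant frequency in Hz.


Given values:
  S = 0.013 m^2, L = 0.082 m, V = 0.0207 m^3, c = 343 m/s
Formula: f = (c / (2*pi)) * sqrt(S / (V * L))
Compute V * L = 0.0207 * 0.082 = 0.0016974
Compute S / (V * L) = 0.013 / 0.0016974 = 7.6588
Compute sqrt(7.6588) = 2.767454
Compute c / (2*pi) = 343 / 6.283185 = 54.590148
f = 54.590148 * 2.767454 = 151.08

151.08 Hz


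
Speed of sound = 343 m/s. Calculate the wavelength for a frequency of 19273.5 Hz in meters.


Given values:
  c = 343 m/s, f = 19273.5 Hz
Formula: lambda = c / f
lambda = 343 / 19273.5
lambda = 0.0178

0.0178 m


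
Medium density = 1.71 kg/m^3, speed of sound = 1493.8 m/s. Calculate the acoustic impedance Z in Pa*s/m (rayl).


Given values:
  rho = 1.71 kg/m^3
  c = 1493.8 m/s
Formula: Z = rho * c
Z = 1.71 * 1493.8
Z = 2554.4

2554.4 rayl


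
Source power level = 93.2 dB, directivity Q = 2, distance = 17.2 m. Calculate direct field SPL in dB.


Given values:
  Lw = 93.2 dB, Q = 2, r = 17.2 m
Formula: SPL = Lw + 10 * log10(Q / (4 * pi * r^2))
Compute 4 * pi * r^2 = 4 * pi * 17.2^2 = 3717.6351
Compute Q / denom = 2 / 3717.6351 = 0.00053798
Compute 10 * log10(0.00053798) = -32.6923
SPL = 93.2 + (-32.6923) = 60.51

60.51 dB


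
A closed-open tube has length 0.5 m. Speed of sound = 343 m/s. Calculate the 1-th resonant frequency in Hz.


Given values:
  Tube type: closed-open, L = 0.5 m, c = 343 m/s, n = 1
Formula: f_n = (2n - 1) * c / (4 * L)
Compute 2n - 1 = 2*1 - 1 = 1
Compute 4 * L = 4 * 0.5 = 2.0
f = 1 * 343 / 2.0
f = 171.5

171.5 Hz


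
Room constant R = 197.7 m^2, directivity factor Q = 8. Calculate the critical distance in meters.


Given values:
  R = 197.7 m^2, Q = 8
Formula: d_c = 0.141 * sqrt(Q * R)
Compute Q * R = 8 * 197.7 = 1581.6
Compute sqrt(1581.6) = 39.7693
d_c = 0.141 * 39.7693 = 5.607

5.607 m


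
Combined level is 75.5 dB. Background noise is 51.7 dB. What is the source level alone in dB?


Given values:
  L_total = 75.5 dB, L_bg = 51.7 dB
Formula: L_source = 10 * log10(10^(L_total/10) - 10^(L_bg/10))
Convert to linear:
  10^(75.5/10) = 35481338.9234
  10^(51.7/10) = 147910.8388
Difference: 35481338.9234 - 147910.8388 = 35333428.0846
L_source = 10 * log10(35333428.0846) = 75.48

75.48 dB


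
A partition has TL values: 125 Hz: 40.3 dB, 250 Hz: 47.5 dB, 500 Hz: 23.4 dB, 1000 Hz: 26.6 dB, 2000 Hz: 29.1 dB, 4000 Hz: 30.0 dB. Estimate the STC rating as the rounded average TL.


Given TL values at each frequency:
  125 Hz: 40.3 dB
  250 Hz: 47.5 dB
  500 Hz: 23.4 dB
  1000 Hz: 26.6 dB
  2000 Hz: 29.1 dB
  4000 Hz: 30.0 dB
Formula: STC ~ round(average of TL values)
Sum = 40.3 + 47.5 + 23.4 + 26.6 + 29.1 + 30.0 = 196.9
Average = 196.9 / 6 = 32.82
Rounded: 33

33


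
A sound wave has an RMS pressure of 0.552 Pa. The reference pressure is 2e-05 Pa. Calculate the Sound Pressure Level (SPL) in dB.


Given values:
  p = 0.552 Pa
  p_ref = 2e-05 Pa
Formula: SPL = 20 * log10(p / p_ref)
Compute ratio: p / p_ref = 0.552 / 2e-05 = 27600
Compute log10: log10(27600) = 4.440909
Multiply: SPL = 20 * 4.440909 = 88.82

88.82 dB


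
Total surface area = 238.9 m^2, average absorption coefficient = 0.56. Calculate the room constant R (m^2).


Given values:
  S = 238.9 m^2, alpha = 0.56
Formula: R = S * alpha / (1 - alpha)
Numerator: 238.9 * 0.56 = 133.784
Denominator: 1 - 0.56 = 0.44
R = 133.784 / 0.44 = 304.05

304.05 m^2


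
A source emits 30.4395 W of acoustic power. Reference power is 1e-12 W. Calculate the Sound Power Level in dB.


Given values:
  W = 30.4395 W
  W_ref = 1e-12 W
Formula: SWL = 10 * log10(W / W_ref)
Compute ratio: W / W_ref = 30439500000000
Compute log10: log10(30439500000000) = 13.483438
Multiply: SWL = 10 * 13.483438 = 134.83

134.83 dB


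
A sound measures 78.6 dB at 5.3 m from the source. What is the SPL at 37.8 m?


Given values:
  SPL1 = 78.6 dB, r1 = 5.3 m, r2 = 37.8 m
Formula: SPL2 = SPL1 - 20 * log10(r2 / r1)
Compute ratio: r2 / r1 = 37.8 / 5.3 = 7.1321
Compute log10: log10(7.1321) = 0.853217
Compute drop: 20 * 0.853217 = 17.0643
SPL2 = 78.6 - 17.0643 = 61.54

61.54 dB


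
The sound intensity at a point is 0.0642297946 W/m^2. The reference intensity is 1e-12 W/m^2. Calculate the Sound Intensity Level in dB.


Given values:
  I = 0.0642297946 W/m^2
  I_ref = 1e-12 W/m^2
Formula: SIL = 10 * log10(I / I_ref)
Compute ratio: I / I_ref = 64229794600
Compute log10: log10(64229794600) = 10.807737
Multiply: SIL = 10 * 10.807737 = 108.08

108.08 dB


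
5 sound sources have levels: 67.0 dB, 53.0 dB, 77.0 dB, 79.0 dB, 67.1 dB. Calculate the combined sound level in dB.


Formula: L_total = 10 * log10( sum(10^(Li/10)) )
  Source 1: 10^(67.0/10) = 5011872.3363
  Source 2: 10^(53.0/10) = 199526.2315
  Source 3: 10^(77.0/10) = 50118723.3627
  Source 4: 10^(79.0/10) = 79432823.4724
  Source 5: 10^(67.1/10) = 5128613.8399
Sum of linear values = 139891559.2428
L_total = 10 * log10(139891559.2428) = 81.46

81.46 dB


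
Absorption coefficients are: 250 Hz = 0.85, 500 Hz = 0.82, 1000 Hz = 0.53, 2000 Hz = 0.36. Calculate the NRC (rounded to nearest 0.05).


Given values:
  a_250 = 0.85, a_500 = 0.82
  a_1000 = 0.53, a_2000 = 0.36
Formula: NRC = (a250 + a500 + a1000 + a2000) / 4
Sum = 0.85 + 0.82 + 0.53 + 0.36 = 2.56
NRC = 2.56 / 4 = 0.64
Rounded to nearest 0.05: 0.65

0.65


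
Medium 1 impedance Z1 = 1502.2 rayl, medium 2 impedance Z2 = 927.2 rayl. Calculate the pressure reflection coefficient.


Given values:
  Z1 = 1502.2 rayl, Z2 = 927.2 rayl
Formula: R = (Z2 - Z1) / (Z2 + Z1)
Numerator: Z2 - Z1 = 927.2 - 1502.2 = -575.0
Denominator: Z2 + Z1 = 927.2 + 1502.2 = 2429.4
R = -575.0 / 2429.4 = -0.2367

-0.2367


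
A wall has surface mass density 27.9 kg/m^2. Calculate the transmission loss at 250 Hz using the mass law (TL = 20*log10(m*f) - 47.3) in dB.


Given values:
  m = 27.9 kg/m^2, f = 250 Hz
Formula: TL = 20 * log10(m * f) - 47.3
Compute m * f = 27.9 * 250 = 6975.0
Compute log10(6975.0) = 3.843544
Compute 20 * 3.843544 = 76.8709
TL = 76.8709 - 47.3 = 29.57

29.57 dB


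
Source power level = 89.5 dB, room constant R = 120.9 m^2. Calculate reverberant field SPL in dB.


Given values:
  Lw = 89.5 dB, R = 120.9 m^2
Formula: SPL = Lw + 10 * log10(4 / R)
Compute 4 / R = 4 / 120.9 = 0.033085
Compute 10 * log10(0.033085) = -14.8037
SPL = 89.5 + (-14.8037) = 74.7

74.7 dB


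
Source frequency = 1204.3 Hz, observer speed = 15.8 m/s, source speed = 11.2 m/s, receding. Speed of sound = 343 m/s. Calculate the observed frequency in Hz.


Given values:
  f_s = 1204.3 Hz, v_o = 15.8 m/s, v_s = 11.2 m/s
  Direction: receding
Formula: f_o = f_s * (c - v_o) / (c + v_s)
Numerator: c - v_o = 343 - 15.8 = 327.2
Denominator: c + v_s = 343 + 11.2 = 354.2
f_o = 1204.3 * 327.2 / 354.2 = 1112.5

1112.5 Hz


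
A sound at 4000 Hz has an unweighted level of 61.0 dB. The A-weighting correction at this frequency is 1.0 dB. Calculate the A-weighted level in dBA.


Given values:
  SPL = 61.0 dB
  A-weighting at 4000 Hz = 1.0 dB
Formula: L_A = SPL + A_weight
L_A = 61.0 + (1.0)
L_A = 62.0

62.0 dBA


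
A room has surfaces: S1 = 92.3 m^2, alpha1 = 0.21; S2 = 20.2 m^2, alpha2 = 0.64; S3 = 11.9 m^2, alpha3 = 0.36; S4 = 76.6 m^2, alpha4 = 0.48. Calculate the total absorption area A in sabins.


Given surfaces:
  Surface 1: 92.3 * 0.21 = 19.383
  Surface 2: 20.2 * 0.64 = 12.928
  Surface 3: 11.9 * 0.36 = 4.284
  Surface 4: 76.6 * 0.48 = 36.768
Formula: A = sum(Si * alpha_i)
A = 19.383 + 12.928 + 4.284 + 36.768
A = 73.36

73.36 sabins


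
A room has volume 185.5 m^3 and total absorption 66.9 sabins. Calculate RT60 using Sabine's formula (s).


Given values:
  V = 185.5 m^3
  A = 66.9 sabins
Formula: RT60 = 0.161 * V / A
Numerator: 0.161 * 185.5 = 29.8655
RT60 = 29.8655 / 66.9 = 0.446

0.446 s


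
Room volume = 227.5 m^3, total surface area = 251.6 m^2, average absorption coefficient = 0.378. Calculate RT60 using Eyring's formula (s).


Given values:
  V = 227.5 m^3, S = 251.6 m^2, alpha = 0.378
Formula: RT60 = 0.161 * V / (-S * ln(1 - alpha))
Compute ln(1 - 0.378) = ln(0.622) = -0.474815
Denominator: -251.6 * -0.474815 = 119.4635
Numerator: 0.161 * 227.5 = 36.6275
RT60 = 36.6275 / 119.4635 = 0.307

0.307 s


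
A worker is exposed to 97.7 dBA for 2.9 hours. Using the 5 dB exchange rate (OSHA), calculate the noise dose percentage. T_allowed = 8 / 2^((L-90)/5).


Given values:
  L = 97.7 dBA, T = 2.9 hours
Formula: T_allowed = 8 / 2^((L - 90) / 5)
Compute exponent: (97.7 - 90) / 5 = 1.54
Compute 2^(1.54) = 2.907945
T_allowed = 8 / 2.907945 = 2.751084 hours
Dose = (T / T_allowed) * 100
Dose = (2.9 / 2.751084) * 100 = 105.41

105.41 %


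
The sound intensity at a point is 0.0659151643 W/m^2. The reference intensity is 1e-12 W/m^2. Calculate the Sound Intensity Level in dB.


Given values:
  I = 0.0659151643 W/m^2
  I_ref = 1e-12 W/m^2
Formula: SIL = 10 * log10(I / I_ref)
Compute ratio: I / I_ref = 65915164300
Compute log10: log10(65915164300) = 10.818985
Multiply: SIL = 10 * 10.818985 = 108.19

108.19 dB


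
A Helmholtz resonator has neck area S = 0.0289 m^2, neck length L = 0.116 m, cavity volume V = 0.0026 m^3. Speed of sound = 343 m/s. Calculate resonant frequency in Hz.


Given values:
  S = 0.0289 m^2, L = 0.116 m, V = 0.0026 m^3, c = 343 m/s
Formula: f = (c / (2*pi)) * sqrt(S / (V * L))
Compute V * L = 0.0026 * 0.116 = 0.0003016
Compute S / (V * L) = 0.0289 / 0.0003016 = 95.8223
Compute sqrt(95.8223) = 9.788887
Compute c / (2*pi) = 343 / 6.283185 = 54.590148
f = 54.590148 * 9.788887 = 534.38

534.38 Hz


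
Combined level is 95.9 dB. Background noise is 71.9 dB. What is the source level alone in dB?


Given values:
  L_total = 95.9 dB, L_bg = 71.9 dB
Formula: L_source = 10 * log10(10^(L_total/10) - 10^(L_bg/10))
Convert to linear:
  10^(95.9/10) = 3890451449.9428
  10^(71.9/10) = 15488166.1891
Difference: 3890451449.9428 - 15488166.1891 = 3874963283.7537
L_source = 10 * log10(3874963283.7537) = 95.88

95.88 dB


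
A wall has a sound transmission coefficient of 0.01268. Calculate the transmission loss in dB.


Given values:
  tau = 0.01268
Formula: TL = 10 * log10(1 / tau)
Compute 1 / tau = 1 / 0.01268 = 78.8644
Compute log10(78.8644) = 1.896881
TL = 10 * 1.896881 = 18.97

18.97 dB


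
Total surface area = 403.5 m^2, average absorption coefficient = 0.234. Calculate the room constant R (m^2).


Given values:
  S = 403.5 m^2, alpha = 0.234
Formula: R = S * alpha / (1 - alpha)
Numerator: 403.5 * 0.234 = 94.419
Denominator: 1 - 0.234 = 0.766
R = 94.419 / 0.766 = 123.26

123.26 m^2


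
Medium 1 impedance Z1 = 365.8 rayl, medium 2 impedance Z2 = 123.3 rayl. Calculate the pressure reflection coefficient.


Given values:
  Z1 = 365.8 rayl, Z2 = 123.3 rayl
Formula: R = (Z2 - Z1) / (Z2 + Z1)
Numerator: Z2 - Z1 = 123.3 - 365.8 = -242.5
Denominator: Z2 + Z1 = 123.3 + 365.8 = 489.1
R = -242.5 / 489.1 = -0.4958

-0.4958


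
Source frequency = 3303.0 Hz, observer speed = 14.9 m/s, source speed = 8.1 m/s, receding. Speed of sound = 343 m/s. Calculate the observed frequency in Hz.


Given values:
  f_s = 3303.0 Hz, v_o = 14.9 m/s, v_s = 8.1 m/s
  Direction: receding
Formula: f_o = f_s * (c - v_o) / (c + v_s)
Numerator: c - v_o = 343 - 14.9 = 328.1
Denominator: c + v_s = 343 + 8.1 = 351.1
f_o = 3303.0 * 328.1 / 351.1 = 3086.63

3086.63 Hz


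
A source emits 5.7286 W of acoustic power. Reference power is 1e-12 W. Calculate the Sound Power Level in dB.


Given values:
  W = 5.7286 W
  W_ref = 1e-12 W
Formula: SWL = 10 * log10(W / W_ref)
Compute ratio: W / W_ref = 5728600000000
Compute log10: log10(5728600000000) = 12.758048
Multiply: SWL = 10 * 12.758048 = 127.58

127.58 dB


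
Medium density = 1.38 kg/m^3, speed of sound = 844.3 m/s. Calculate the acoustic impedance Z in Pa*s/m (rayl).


Given values:
  rho = 1.38 kg/m^3
  c = 844.3 m/s
Formula: Z = rho * c
Z = 1.38 * 844.3
Z = 1165.13

1165.13 rayl


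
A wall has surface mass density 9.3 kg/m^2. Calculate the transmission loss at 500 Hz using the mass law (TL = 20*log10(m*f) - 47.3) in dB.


Given values:
  m = 9.3 kg/m^2, f = 500 Hz
Formula: TL = 20 * log10(m * f) - 47.3
Compute m * f = 9.3 * 500 = 4650.0
Compute log10(4650.0) = 3.667453
Compute 20 * 3.667453 = 73.3491
TL = 73.3491 - 47.3 = 26.05

26.05 dB


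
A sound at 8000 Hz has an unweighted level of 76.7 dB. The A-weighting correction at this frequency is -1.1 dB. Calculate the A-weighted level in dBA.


Given values:
  SPL = 76.7 dB
  A-weighting at 8000 Hz = -1.1 dB
Formula: L_A = SPL + A_weight
L_A = 76.7 + (-1.1)
L_A = 75.6

75.6 dBA


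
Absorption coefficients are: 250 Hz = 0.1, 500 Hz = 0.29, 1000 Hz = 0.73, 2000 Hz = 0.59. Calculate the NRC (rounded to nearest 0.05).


Given values:
  a_250 = 0.1, a_500 = 0.29
  a_1000 = 0.73, a_2000 = 0.59
Formula: NRC = (a250 + a500 + a1000 + a2000) / 4
Sum = 0.1 + 0.29 + 0.73 + 0.59 = 1.71
NRC = 1.71 / 4 = 0.4275
Rounded to nearest 0.05: 0.45

0.45


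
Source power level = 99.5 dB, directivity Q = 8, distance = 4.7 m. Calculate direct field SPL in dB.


Given values:
  Lw = 99.5 dB, Q = 8, r = 4.7 m
Formula: SPL = Lw + 10 * log10(Q / (4 * pi * r^2))
Compute 4 * pi * r^2 = 4 * pi * 4.7^2 = 277.5911
Compute Q / denom = 8 / 277.5911 = 0.02881937
Compute 10 * log10(0.02881937) = -15.4032
SPL = 99.5 + (-15.4032) = 84.1

84.1 dB


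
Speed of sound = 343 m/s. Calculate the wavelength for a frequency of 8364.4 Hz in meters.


Given values:
  c = 343 m/s, f = 8364.4 Hz
Formula: lambda = c / f
lambda = 343 / 8364.4
lambda = 0.041

0.041 m


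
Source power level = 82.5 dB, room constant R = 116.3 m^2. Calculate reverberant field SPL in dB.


Given values:
  Lw = 82.5 dB, R = 116.3 m^2
Formula: SPL = Lw + 10 * log10(4 / R)
Compute 4 / R = 4 / 116.3 = 0.034394
Compute 10 * log10(0.034394) = -14.6352
SPL = 82.5 + (-14.6352) = 67.86

67.86 dB


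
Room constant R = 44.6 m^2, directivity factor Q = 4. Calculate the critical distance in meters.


Given values:
  R = 44.6 m^2, Q = 4
Formula: d_c = 0.141 * sqrt(Q * R)
Compute Q * R = 4 * 44.6 = 178.4
Compute sqrt(178.4) = 13.3566
d_c = 0.141 * 13.3566 = 1.883

1.883 m


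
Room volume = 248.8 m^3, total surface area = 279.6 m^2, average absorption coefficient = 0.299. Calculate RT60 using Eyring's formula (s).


Given values:
  V = 248.8 m^3, S = 279.6 m^2, alpha = 0.299
Formula: RT60 = 0.161 * V / (-S * ln(1 - alpha))
Compute ln(1 - 0.299) = ln(0.701) = -0.355247
Denominator: -279.6 * -0.355247 = 99.3271
Numerator: 0.161 * 248.8 = 40.0568
RT60 = 40.0568 / 99.3271 = 0.403

0.403 s


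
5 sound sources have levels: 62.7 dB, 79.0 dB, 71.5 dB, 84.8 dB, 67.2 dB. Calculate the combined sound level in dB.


Formula: L_total = 10 * log10( sum(10^(Li/10)) )
  Source 1: 10^(62.7/10) = 1862087.1367
  Source 2: 10^(79.0/10) = 79432823.4724
  Source 3: 10^(71.5/10) = 14125375.4462
  Source 4: 10^(84.8/10) = 301995172.0402
  Source 5: 10^(67.2/10) = 5248074.6025
Sum of linear values = 402663532.698
L_total = 10 * log10(402663532.698) = 86.05

86.05 dB


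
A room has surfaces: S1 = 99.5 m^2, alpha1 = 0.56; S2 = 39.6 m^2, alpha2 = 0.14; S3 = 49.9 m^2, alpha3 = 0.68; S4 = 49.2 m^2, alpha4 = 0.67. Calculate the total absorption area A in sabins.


Given surfaces:
  Surface 1: 99.5 * 0.56 = 55.72
  Surface 2: 39.6 * 0.14 = 5.544
  Surface 3: 49.9 * 0.68 = 33.932
  Surface 4: 49.2 * 0.67 = 32.964
Formula: A = sum(Si * alpha_i)
A = 55.72 + 5.544 + 33.932 + 32.964
A = 128.16

128.16 sabins


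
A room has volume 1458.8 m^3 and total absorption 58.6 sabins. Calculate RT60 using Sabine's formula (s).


Given values:
  V = 1458.8 m^3
  A = 58.6 sabins
Formula: RT60 = 0.161 * V / A
Numerator: 0.161 * 1458.8 = 234.8668
RT60 = 234.8668 / 58.6 = 4.008

4.008 s


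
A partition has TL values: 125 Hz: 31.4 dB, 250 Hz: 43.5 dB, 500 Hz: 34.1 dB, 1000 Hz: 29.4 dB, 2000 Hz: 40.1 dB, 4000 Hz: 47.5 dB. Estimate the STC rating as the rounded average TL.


Given TL values at each frequency:
  125 Hz: 31.4 dB
  250 Hz: 43.5 dB
  500 Hz: 34.1 dB
  1000 Hz: 29.4 dB
  2000 Hz: 40.1 dB
  4000 Hz: 47.5 dB
Formula: STC ~ round(average of TL values)
Sum = 31.4 + 43.5 + 34.1 + 29.4 + 40.1 + 47.5 = 226.0
Average = 226.0 / 6 = 37.67
Rounded: 38

38


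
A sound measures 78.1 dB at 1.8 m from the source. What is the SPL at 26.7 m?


Given values:
  SPL1 = 78.1 dB, r1 = 1.8 m, r2 = 26.7 m
Formula: SPL2 = SPL1 - 20 * log10(r2 / r1)
Compute ratio: r2 / r1 = 26.7 / 1.8 = 14.8333
Compute log10: log10(14.8333) = 1.171238
Compute drop: 20 * 1.171238 = 23.4248
SPL2 = 78.1 - 23.4248 = 54.68

54.68 dB


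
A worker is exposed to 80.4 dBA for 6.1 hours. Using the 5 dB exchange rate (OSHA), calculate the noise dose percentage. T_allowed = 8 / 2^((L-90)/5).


Given values:
  L = 80.4 dBA, T = 6.1 hours
Formula: T_allowed = 8 / 2^((L - 90) / 5)
Compute exponent: (80.4 - 90) / 5 = -1.92
Compute 2^(-1.92) = 0.264255
T_allowed = 8 / 0.264255 = 30.273789 hours
Dose = (T / T_allowed) * 100
Dose = (6.1 / 30.273789) * 100 = 20.15

20.15 %


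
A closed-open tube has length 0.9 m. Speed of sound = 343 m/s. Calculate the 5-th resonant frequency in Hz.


Given values:
  Tube type: closed-open, L = 0.9 m, c = 343 m/s, n = 5
Formula: f_n = (2n - 1) * c / (4 * L)
Compute 2n - 1 = 2*5 - 1 = 9
Compute 4 * L = 4 * 0.9 = 3.6
f = 9 * 343 / 3.6
f = 857.5

857.5 Hz


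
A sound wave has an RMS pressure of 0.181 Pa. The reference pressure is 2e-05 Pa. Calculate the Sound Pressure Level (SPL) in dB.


Given values:
  p = 0.181 Pa
  p_ref = 2e-05 Pa
Formula: SPL = 20 * log10(p / p_ref)
Compute ratio: p / p_ref = 0.181 / 2e-05 = 9050
Compute log10: log10(9050) = 3.956649
Multiply: SPL = 20 * 3.956649 = 79.13

79.13 dB


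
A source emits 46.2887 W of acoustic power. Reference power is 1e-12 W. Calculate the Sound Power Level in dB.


Given values:
  W = 46.2887 W
  W_ref = 1e-12 W
Formula: SWL = 10 * log10(W / W_ref)
Compute ratio: W / W_ref = 46288700000000
Compute log10: log10(46288700000000) = 13.665475
Multiply: SWL = 10 * 13.665475 = 136.65

136.65 dB
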